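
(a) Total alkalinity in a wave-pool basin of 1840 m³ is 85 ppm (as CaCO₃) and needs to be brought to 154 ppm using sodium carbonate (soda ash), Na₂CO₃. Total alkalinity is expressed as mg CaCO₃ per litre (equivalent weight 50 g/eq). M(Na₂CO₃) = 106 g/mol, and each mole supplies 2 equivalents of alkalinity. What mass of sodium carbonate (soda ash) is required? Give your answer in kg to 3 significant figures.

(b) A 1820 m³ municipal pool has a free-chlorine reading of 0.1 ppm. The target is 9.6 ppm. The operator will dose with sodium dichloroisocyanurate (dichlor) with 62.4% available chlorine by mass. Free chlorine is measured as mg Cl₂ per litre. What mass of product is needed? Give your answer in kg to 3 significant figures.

(a) Volume: 1840 m³ = 1,840,000 L.
(a) Alkalinity to add: (154 − 85) = 69 mg/L as CaCO₃ × 1,840,000 L = 127,000 g as CaCO₃.
(a) Equivalents: 127,000 g ÷ 50 g/eq = 2539 eq.
(a) Each mole of Na₂CO₃ supplies 2 eq, so 2539 / 2 = 1270 mol.
(a) Mass: 1270 mol × 106 g/mol = 134,600 g.

(b) Volume: 1820 m³ = 1,820,000 L.
(b) Chlorine deficit: 9.6 − 0.1 = 9.5 ppm = 9.5 mg/L as Cl₂.
(b) Cl₂ equivalent needed: 9.5 mg/L × 1,820,000 L = 17,290,000 mg = 17,290 g.
(b) Product at 62.4% available chlorine: 17,290 / 0.624 = 27,710 g.

(a) 135 kg; (b) 27.7 kg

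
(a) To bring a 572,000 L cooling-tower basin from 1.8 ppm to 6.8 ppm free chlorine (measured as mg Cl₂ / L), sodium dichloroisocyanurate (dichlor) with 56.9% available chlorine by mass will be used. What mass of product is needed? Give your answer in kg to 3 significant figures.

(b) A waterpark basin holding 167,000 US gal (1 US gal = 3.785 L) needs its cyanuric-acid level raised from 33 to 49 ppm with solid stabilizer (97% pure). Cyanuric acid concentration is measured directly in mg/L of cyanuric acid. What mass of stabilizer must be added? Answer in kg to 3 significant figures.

(a) Chlorine deficit: 6.8 − 1.8 = 5 ppm = 5 mg/L as Cl₂.
(a) Cl₂ equivalent needed: 5 mg/L × 572,000 L = 2,860,000 mg = 2860 g.
(a) Product at 56.9% available chlorine: 2860 / 0.569 = 5026 g.

(b) Volume: 167,000 US gal × 3.785 L/gal = 632,095 L.
(b) CYA to add: (49 − 33) = 16 mg/L × 632,095 L = 10,110 g cyanuric acid.
(b) At 97% purity: 10,110 / 0.97 = 10,430 g product.

(a) 5.03 kg; (b) 10.4 kg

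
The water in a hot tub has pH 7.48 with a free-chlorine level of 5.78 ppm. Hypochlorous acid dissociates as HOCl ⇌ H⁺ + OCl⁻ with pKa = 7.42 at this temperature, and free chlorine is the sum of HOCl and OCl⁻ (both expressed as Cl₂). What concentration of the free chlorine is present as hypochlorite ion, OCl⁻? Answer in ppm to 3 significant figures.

[OCl⁻]/[HOCl] = 10^(pH − pKa) = 10^(7.48 − 7.42) = 10^0.06 = 1.148.
Fraction as HOCl = 1 / (1 + 1.148) = 0.4655.
OCl⁻ = (1 − 0.4655) × 5.78 ppm = 3.089 ppm.

3.09 ppm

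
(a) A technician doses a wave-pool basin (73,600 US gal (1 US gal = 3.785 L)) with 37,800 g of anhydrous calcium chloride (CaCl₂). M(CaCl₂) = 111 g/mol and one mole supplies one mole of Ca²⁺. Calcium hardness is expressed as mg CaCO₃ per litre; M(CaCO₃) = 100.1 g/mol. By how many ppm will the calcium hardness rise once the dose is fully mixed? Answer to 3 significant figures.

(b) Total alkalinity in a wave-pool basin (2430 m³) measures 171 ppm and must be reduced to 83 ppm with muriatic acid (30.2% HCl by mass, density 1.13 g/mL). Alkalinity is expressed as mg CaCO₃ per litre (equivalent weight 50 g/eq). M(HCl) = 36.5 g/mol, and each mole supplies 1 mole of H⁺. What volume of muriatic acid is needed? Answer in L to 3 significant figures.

(a) Volume: 73,600 US gal × 3.785 L/gal = 278,576 L.
(a) Moles of Ca²⁺: 37,800 g ÷ 111 g/mol = 340.5 mol.
(a) As CaCO₃: 340.5 mol × 100.1 g/mol = 34,090 g.
(a) Rise: 34,090 g / 278,576 L × 1000 = 122.4 mg/L.

(b) Volume: 2430 m³ = 2,430,000 L.
(b) Alkalinity to neutralize: (171 − 83) = 88 mg/L as CaCO₃ × 2,430,000 L = 213,800 g as CaCO₃.
(b) Equivalents of H⁺ required: 213,800 ÷ 50 g/eq = 4277 eq = 4277 mol HCl.
(b) Mass of HCl: 4277 × 36.5 = 156,100 g.
(b) Mass of 30.2% solution: 156,100 / 0.302 = 516,900 g.
(b) Volume: 516,900 g ÷ 1.13 g/mL = 457,400 mL.

(a) 122 ppm; (b) 457 L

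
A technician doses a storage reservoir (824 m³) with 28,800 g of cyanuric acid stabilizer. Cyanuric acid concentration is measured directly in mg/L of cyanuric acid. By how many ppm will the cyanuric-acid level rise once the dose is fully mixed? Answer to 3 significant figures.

35.0 ppm

Volume: 824 m³ = 824,000 L.
Rise: 28,800 g / 824,000 L × 1000 = 34.95 mg/L.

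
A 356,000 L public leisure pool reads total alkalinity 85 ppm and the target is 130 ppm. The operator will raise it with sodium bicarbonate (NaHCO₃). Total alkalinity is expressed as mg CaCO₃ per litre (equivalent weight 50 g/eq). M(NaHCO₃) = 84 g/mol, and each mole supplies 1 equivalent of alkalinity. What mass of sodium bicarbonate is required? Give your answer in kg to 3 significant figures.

26.9 kg

Alkalinity to add: (130 − 85) = 45 mg/L as CaCO₃ × 356,000 L = 16,020 g as CaCO₃.
Equivalents: 16,020 g ÷ 50 g/eq = 320.4 eq.
NaHCO₃ supplies 1 eq per mole → 320.4 mol.
Mass: 320.4 mol × 84 g/mol = 26,910 g.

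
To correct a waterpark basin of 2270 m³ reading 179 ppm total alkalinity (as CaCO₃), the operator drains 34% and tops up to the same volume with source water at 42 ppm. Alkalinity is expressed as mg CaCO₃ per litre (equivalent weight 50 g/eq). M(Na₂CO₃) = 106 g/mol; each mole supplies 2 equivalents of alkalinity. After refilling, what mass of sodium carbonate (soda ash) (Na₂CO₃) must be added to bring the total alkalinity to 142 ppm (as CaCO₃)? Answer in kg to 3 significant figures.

Volume: 2270 m³ = 2,270,000 L.
After draining 34% and refilling: 179 × 0.66 + 42 × 0.34 = 132.42 ppm.
Deficit to target: 142 − 132.42 = 9.58 mg/L.
As CaCO₃: 9.58 mg/L × 2,270,000 L = 21,750 g; ÷ 50 g/eq ÷ 2 = 217.5 mol Na₂CO₃.
Mass: 217.5 × 106 = 23,050 g.

23.1 kg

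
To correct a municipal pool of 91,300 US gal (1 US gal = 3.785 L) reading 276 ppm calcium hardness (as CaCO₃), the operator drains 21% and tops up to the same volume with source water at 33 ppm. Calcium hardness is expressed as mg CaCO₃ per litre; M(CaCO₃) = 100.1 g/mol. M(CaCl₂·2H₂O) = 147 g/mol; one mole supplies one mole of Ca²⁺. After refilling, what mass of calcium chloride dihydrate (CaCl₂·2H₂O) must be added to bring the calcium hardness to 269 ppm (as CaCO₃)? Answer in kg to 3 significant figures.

Volume: 91,300 US gal × 3.785 L/gal = 345,570 L.
After draining 21% and refilling: 276 × 0.79 + 33 × 0.21 = 224.97 ppm.
Deficit to target: 269 − 224.97 = 44.03 mg/L.
As CaCO₃: 44.03 mg/L × 345,570 L = 15,220 g; ÷ 100.1 = 152 mol Ca²⁺.
Mass: 152 × 147 = 22,340 g.

22.3 kg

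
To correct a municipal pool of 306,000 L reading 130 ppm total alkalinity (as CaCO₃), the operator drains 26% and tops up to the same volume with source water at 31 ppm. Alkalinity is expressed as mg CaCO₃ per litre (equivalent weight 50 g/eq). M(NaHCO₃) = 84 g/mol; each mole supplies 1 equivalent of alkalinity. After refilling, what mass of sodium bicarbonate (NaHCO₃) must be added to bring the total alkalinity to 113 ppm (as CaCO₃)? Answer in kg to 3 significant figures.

After draining 26% and refilling: 130 × 0.74 + 31 × 0.26 = 104.26 ppm.
Deficit to target: 113 − 104.26 = 8.74 mg/L.
As CaCO₃: 8.74 mg/L × 306,000 L = 2674 g; ÷ 50 g/eq ÷ 1 = 53.49 mol NaHCO₃.
Mass: 53.49 × 84 = 4493 g.

4.49 kg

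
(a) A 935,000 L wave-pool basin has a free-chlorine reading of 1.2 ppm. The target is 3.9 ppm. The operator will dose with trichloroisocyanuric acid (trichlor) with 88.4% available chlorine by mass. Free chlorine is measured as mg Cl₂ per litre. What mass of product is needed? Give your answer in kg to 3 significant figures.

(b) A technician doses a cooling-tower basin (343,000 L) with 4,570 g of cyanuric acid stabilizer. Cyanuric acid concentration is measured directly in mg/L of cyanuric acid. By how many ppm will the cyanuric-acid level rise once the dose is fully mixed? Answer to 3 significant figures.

(a) Chlorine deficit: 3.9 − 1.2 = 2.7 ppm = 2.7 mg/L as Cl₂.
(a) Cl₂ equivalent needed: 2.7 mg/L × 935,000 L = 2,524,000 mg = 2524 g.
(a) Product at 88.4% available chlorine: 2524 / 0.884 = 2856 g.

(b) Rise: 4,570 g / 343,000 L × 1000 = 13.32 mg/L.

(a) 2.86 kg; (b) 13.3 ppm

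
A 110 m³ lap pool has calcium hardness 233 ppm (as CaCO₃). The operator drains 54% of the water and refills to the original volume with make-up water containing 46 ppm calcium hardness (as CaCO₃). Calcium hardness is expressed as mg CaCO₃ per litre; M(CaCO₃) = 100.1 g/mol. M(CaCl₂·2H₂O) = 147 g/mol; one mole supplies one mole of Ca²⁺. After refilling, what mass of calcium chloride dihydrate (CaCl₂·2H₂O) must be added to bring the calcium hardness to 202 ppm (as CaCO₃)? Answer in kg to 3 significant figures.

11.3 kg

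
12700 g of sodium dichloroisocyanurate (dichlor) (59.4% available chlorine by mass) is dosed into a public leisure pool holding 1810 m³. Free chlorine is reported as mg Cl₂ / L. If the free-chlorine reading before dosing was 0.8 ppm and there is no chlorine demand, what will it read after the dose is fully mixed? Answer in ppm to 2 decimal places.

4.97 ppm

Volume: 1810 m³ = 1,810,000 L.
Available chlorine delivered: 12,700 g × 0.594 = 7544 g as Cl₂.
Concentration rise: 7544 g / 1,810,000 L = 4.168 mg/L = 4.17 ppm.
Final FC: 0.8 + 4.17 = 4.97 ppm.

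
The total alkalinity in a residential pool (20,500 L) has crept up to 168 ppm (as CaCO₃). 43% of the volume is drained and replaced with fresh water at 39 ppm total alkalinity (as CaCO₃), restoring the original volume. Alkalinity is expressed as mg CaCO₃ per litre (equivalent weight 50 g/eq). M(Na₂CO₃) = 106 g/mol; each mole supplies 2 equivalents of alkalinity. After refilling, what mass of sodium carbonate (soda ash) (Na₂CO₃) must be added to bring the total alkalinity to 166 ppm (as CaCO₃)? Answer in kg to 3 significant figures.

1.16 kg

After draining 43% and refilling: 168 × 0.57 + 39 × 0.43 = 112.53 ppm.
Deficit to target: 166 − 112.53 = 53.47 mg/L.
As CaCO₃: 53.47 mg/L × 20,500 L = 1096 g; ÷ 50 g/eq ÷ 2 = 10.96 mol Na₂CO₃.
Mass: 10.96 × 106 = 1162 g.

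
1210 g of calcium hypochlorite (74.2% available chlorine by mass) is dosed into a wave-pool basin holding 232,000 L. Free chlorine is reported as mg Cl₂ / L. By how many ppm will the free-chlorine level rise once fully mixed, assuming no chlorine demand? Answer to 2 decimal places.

3.87 ppm

Available chlorine delivered: 1210 g × 0.742 = 897.8 g as Cl₂.
Concentration rise: 897.8 g / 232,000 L = 3.87 mg/L = 3.87 ppm.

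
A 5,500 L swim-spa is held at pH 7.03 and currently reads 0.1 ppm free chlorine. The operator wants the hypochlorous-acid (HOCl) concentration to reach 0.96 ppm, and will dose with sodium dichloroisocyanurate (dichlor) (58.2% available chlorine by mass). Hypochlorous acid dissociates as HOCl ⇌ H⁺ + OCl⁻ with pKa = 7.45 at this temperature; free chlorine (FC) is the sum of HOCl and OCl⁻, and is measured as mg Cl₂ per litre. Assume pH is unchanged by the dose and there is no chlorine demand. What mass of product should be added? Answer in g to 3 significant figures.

11.6 g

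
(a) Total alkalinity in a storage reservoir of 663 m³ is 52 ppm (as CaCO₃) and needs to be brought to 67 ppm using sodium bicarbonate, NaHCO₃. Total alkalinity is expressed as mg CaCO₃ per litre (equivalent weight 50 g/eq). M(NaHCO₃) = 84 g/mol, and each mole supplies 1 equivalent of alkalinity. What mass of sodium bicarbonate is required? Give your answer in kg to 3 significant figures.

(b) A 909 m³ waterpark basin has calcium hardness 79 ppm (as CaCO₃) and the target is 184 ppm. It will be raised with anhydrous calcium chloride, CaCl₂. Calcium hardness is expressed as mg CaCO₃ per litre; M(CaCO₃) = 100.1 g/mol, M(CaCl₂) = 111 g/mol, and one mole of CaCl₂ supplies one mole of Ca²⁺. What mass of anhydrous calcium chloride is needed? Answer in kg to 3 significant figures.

(a) 16.7 kg; (b) 106 kg

(a) Volume: 663 m³ = 663,000 L.
(a) Alkalinity to add: (67 − 52) = 15 mg/L as CaCO₃ × 663,000 L = 9945 g as CaCO₃.
(a) Equivalents: 9945 g ÷ 50 g/eq = 198.9 eq.
(a) NaHCO₃ supplies 1 eq per mole → 198.9 mol.
(a) Mass: 198.9 mol × 84 g/mol = 16,710 g.

(b) Volume: 909 m³ = 909,000 L.
(b) Hardness to add: (184 − 79) = 105 mg/L as CaCO₃ × 909,000 L = 95,440 g as CaCO₃.
(b) Moles of Ca²⁺ (1 mol Ca²⁺ ≡ 1 mol CaCO₃): 95,440 / 100.1 g/mol = 953.5 mol.
(b) Mass of CaCl₂: 953.5 × 111 = 105,800 g.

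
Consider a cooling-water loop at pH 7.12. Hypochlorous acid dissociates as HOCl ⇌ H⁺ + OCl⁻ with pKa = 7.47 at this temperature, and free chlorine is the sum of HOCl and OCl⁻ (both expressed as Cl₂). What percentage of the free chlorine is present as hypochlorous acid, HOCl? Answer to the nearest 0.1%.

69.1%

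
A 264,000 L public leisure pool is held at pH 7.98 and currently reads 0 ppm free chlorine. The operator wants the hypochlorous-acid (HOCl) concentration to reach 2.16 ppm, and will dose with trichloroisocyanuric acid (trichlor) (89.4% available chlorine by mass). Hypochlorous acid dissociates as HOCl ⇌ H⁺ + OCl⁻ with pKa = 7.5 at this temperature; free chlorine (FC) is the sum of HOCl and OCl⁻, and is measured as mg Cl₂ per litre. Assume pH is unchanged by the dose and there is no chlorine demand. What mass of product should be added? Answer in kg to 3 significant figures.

2.56 kg

[OCl⁻]/[HOCl] = 10^(pH − pKa) = 10^(7.98 − 7.5) = 3.02; fraction as HOCl = 1/(1 + 3.02) = 0.2488.
Free chlorine required for 2.16 ppm HOCl: 2.16 / 0.2488 = 8.683 ppm.
FC to add: 8.683 − 0 = 8.683 mg/L as Cl₂.
Cl₂ equivalent: 8.683 mg/L × 264,000 L = 2292 g.
Product at 89.4% available Cl: 2292 / 0.894 = 2564 g.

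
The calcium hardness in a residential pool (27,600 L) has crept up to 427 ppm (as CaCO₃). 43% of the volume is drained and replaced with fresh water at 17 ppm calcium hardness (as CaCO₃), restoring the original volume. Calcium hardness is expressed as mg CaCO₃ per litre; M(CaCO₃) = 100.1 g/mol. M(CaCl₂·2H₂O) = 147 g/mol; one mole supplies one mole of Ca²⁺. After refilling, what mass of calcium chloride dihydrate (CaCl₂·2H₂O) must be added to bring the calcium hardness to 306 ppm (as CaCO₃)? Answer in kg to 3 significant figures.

2.24 kg

After draining 43% and refilling: 427 × 0.57 + 17 × 0.43 = 250.7 ppm.
Deficit to target: 306 − 250.7 = 55.3 mg/L.
As CaCO₃: 55.3 mg/L × 27,600 L = 1526 g; ÷ 100.1 = 15.25 mol Ca²⁺.
Mass: 15.25 × 147 = 2241 g.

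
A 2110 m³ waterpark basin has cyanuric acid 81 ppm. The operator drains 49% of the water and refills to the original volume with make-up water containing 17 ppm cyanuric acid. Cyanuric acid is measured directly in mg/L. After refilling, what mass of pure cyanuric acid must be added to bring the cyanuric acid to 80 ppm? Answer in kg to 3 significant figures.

Volume: 2110 m³ = 2,110,000 L.
After draining 49% and refilling: 81 × 0.51 + 17 × 0.49 = 49.64 ppm.
Deficit to target: 80 − 49.64 = 30.36 mg/L.
Mass: 30.36 mg/L × 2,110,000 L = 64,060 g cyanuric acid.

64.1 kg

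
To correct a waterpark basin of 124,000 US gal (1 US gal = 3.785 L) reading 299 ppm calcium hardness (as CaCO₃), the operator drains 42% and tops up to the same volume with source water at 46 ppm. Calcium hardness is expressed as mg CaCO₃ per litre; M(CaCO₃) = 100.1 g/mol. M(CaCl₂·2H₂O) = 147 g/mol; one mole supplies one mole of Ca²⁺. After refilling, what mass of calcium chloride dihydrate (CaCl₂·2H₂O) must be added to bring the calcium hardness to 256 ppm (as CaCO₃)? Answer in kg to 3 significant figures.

43.6 kg

Volume: 124,000 US gal × 3.785 L/gal = 469,340 L.
After draining 42% and refilling: 299 × 0.58 + 46 × 0.42 = 192.74 ppm.
Deficit to target: 256 − 192.74 = 63.26 mg/L.
As CaCO₃: 63.26 mg/L × 469,340 L = 29,690 g; ÷ 100.1 = 296.6 mol Ca²⁺.
Mass: 296.6 × 147 = 43,600 g.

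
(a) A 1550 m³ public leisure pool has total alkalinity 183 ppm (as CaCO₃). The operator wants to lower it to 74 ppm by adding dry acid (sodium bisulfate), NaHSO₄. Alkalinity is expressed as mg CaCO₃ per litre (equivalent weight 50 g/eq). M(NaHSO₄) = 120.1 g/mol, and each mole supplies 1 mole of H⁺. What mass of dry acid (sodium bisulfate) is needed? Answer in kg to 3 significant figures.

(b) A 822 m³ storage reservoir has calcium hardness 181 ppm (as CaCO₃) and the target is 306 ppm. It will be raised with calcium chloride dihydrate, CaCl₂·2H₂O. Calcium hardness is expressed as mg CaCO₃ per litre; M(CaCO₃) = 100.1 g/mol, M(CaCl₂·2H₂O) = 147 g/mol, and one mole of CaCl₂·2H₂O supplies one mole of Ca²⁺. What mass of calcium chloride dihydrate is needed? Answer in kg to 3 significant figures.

(a) 406 kg; (b) 151 kg

(a) Volume: 1550 m³ = 1,550,000 L.
(a) Alkalinity to neutralize: (183 − 74) = 109 mg/L as CaCO₃ × 1,550,000 L = 169,000 g as CaCO₃.
(a) Equivalents of H⁺ required: 169,000 ÷ 50 g/eq = 3379 eq = 3379 mol NaHSO₄.
(a) Mass of NaHSO₄: 3379 × 120.1 = 405,800 g.

(b) Volume: 822 m³ = 822,000 L.
(b) Hardness to add: (306 − 181) = 125 mg/L as CaCO₃ × 822,000 L = 102,800 g as CaCO₃.
(b) Moles of Ca²⁺ (1 mol Ca²⁺ ≡ 1 mol CaCO₃): 102,800 / 100.1 g/mol = 1026 mol.
(b) Mass of CaCl₂·2H₂O: 1026 × 147 = 150,900 g.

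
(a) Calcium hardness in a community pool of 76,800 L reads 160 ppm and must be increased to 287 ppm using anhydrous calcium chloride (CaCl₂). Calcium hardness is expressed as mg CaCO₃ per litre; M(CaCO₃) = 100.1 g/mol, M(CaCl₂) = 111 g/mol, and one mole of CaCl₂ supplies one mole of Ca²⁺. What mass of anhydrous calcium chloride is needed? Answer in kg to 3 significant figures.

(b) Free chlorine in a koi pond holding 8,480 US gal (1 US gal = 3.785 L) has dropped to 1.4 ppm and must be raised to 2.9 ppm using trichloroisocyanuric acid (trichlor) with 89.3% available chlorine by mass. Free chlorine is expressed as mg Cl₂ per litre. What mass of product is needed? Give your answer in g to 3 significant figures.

(a) Hardness to add: (287 − 160) = 127 mg/L as CaCO₃ × 76,800 L = 9754 g as CaCO₃.
(a) Moles of Ca²⁺ (1 mol Ca²⁺ ≡ 1 mol CaCO₃): 9754 / 100.1 g/mol = 97.44 mol.
(a) Mass of CaCl₂: 97.44 × 111 = 10,820 g.

(b) Volume: 8,480 US gal × 3.785 L/gal = 32,097 L.
(b) Chlorine deficit: 2.9 − 1.4 = 1.5 ppm = 1.5 mg/L as Cl₂.
(b) Cl₂ equivalent needed: 1.5 mg/L × 32,097 L = 48,150 mg = 48.15 g.
(b) Product at 89.3% available chlorine: 48.15 / 0.893 = 53.91 g.

(a) 10.8 kg; (b) 53.9 g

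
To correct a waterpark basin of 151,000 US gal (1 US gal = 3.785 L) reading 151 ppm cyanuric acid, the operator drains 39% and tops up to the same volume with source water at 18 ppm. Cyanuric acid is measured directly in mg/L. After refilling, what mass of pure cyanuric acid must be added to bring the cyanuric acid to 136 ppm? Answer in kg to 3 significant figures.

21.1 kg

Volume: 151,000 US gal × 3.785 L/gal = 571,535 L.
After draining 39% and refilling: 151 × 0.61 + 18 × 0.39 = 99.13 ppm.
Deficit to target: 136 − 99.13 = 36.87 mg/L.
Mass: 36.87 mg/L × 571,535 L = 21,070 g cyanuric acid.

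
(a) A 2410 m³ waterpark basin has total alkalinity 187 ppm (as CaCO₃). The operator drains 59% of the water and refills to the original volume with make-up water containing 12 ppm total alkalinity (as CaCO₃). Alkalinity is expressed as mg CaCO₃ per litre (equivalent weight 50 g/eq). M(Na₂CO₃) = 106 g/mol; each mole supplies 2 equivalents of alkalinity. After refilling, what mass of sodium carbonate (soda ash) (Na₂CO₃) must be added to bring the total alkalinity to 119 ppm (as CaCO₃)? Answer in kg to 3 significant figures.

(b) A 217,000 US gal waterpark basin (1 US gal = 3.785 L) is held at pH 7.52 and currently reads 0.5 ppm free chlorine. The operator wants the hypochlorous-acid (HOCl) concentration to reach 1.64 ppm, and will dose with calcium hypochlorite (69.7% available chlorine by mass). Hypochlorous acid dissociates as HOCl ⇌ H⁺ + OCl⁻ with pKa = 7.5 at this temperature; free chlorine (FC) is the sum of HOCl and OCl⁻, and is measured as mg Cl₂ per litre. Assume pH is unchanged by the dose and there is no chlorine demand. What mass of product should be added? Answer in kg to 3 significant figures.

(a) Volume: 2410 m³ = 2,410,000 L.
(a) After draining 59% and refilling: 187 × 0.41 + 12 × 0.59 = 83.75 ppm.
(a) Deficit to target: 119 − 83.75 = 35.25 mg/L.
(a) As CaCO₃: 35.25 mg/L × 2,410,000 L = 84,950 g; ÷ 50 g/eq ÷ 2 = 849.5 mol Na₂CO₃.
(a) Mass: 849.5 × 106 = 90,050 g.

(b) Volume: 217,000 US gal × 3.785 L/gal = 821,345 L.
(b) [OCl⁻]/[HOCl] = 10^(pH − pKa) = 10^(7.52 − 7.5) = 1.047; fraction as HOCl = 1/(1 + 1.047) = 0.4885.
(b) Free chlorine required for 1.64 ppm HOCl: 1.64 / 0.4885 = 3.357 ppm.
(b) FC to add: 3.357 − 0.5 = 2.857 mg/L as Cl₂.
(b) Cl₂ equivalent: 2.857 mg/L × 821,345 L = 2347 g.
(b) Product at 69.7% available Cl: 2347 / 0.697 = 3367 g.

(a) 90.0 kg; (b) 3.37 kg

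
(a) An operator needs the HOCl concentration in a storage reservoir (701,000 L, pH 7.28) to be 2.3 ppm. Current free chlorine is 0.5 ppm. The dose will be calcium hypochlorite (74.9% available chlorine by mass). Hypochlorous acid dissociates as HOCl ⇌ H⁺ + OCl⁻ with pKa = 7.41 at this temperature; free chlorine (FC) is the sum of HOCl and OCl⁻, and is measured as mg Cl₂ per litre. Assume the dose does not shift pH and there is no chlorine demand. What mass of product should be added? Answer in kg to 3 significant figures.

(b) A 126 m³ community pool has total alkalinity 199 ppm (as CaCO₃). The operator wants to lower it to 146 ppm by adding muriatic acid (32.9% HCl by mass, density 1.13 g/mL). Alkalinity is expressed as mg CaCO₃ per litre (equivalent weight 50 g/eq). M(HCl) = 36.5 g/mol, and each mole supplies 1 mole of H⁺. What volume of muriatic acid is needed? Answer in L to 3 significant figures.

(a) [OCl⁻]/[HOCl] = 10^(pH − pKa) = 10^(7.28 − 7.41) = 0.7413; fraction as HOCl = 1/(1 + 0.7413) = 0.5743.
(a) Free chlorine required for 2.3 ppm HOCl: 2.3 / 0.5743 = 4.005 ppm.
(a) FC to add: 4.005 − 0.5 = 3.505 mg/L as Cl₂.
(a) Cl₂ equivalent: 3.505 mg/L × 701,000 L = 2457 g.
(a) Product at 74.9% available Cl: 2457 / 0.749 = 3280 g.

(b) Volume: 126 m³ = 126,000 L.
(b) Alkalinity to neutralize: (199 − 146) = 53 mg/L as CaCO₃ × 126,000 L = 6678 g as CaCO₃.
(b) Equivalents of H⁺ required: 6678 ÷ 50 g/eq = 133.6 eq = 133.6 mol HCl.
(b) Mass of HCl: 133.6 × 36.5 = 4875 g.
(b) Mass of 32.9% solution: 4875 / 0.329 = 14,820 g.
(b) Volume: 14,820 g ÷ 1.13 g/mL = 13,110 mL.

(a) 3.28 kg; (b) 13.1 L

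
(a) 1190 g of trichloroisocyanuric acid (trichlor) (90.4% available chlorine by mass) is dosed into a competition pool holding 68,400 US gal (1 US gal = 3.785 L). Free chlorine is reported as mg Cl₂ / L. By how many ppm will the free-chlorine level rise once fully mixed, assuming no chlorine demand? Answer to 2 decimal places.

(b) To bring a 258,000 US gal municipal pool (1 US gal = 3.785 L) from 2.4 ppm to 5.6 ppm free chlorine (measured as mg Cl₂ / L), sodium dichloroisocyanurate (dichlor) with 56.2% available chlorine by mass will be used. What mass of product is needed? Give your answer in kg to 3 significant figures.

(a) 4.16 ppm; (b) 5.56 kg

(a) Volume: 68,400 US gal × 3.785 L/gal = 258,894 L.
(a) Available chlorine delivered: 1190 g × 0.904 = 1076 g as Cl₂.
(a) Concentration rise: 1076 g / 258,894 L = 4.155 mg/L = 4.16 ppm.

(b) Volume: 258,000 US gal × 3.785 L/gal = 976,530 L.
(b) Chlorine deficit: 5.6 − 2.4 = 3.2 ppm = 3.2 mg/L as Cl₂.
(b) Cl₂ equivalent needed: 3.2 mg/L × 976,530 L = 3,125,000 mg = 3125 g.
(b) Product at 56.2% available chlorine: 3125 / 0.562 = 5560 g.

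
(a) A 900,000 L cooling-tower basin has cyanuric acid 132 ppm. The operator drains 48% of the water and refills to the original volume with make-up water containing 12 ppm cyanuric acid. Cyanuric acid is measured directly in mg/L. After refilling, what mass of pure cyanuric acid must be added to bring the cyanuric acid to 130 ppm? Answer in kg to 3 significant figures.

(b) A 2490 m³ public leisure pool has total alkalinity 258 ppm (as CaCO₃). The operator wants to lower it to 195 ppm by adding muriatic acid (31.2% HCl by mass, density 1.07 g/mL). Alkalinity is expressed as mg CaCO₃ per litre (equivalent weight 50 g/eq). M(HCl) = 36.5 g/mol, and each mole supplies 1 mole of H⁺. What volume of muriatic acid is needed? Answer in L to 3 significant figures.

(a) 50.0 kg; (b) 343 L

(a) After draining 48% and refilling: 132 × 0.52 + 12 × 0.48 = 74.4 ppm.
(a) Deficit to target: 130 − 74.4 = 55.6 mg/L.
(a) Mass: 55.6 mg/L × 900,000 L = 50,040 g cyanuric acid.

(b) Volume: 2490 m³ = 2,490,000 L.
(b) Alkalinity to neutralize: (258 − 195) = 63 mg/L as CaCO₃ × 2,490,000 L = 156,900 g as CaCO₃.
(b) Equivalents of H⁺ required: 156,900 ÷ 50 g/eq = 3137 eq = 3137 mol HCl.
(b) Mass of HCl: 3137 × 36.5 = 114,500 g.
(b) Mass of 31.2% solution: 114,500 / 0.312 = 367,000 g.
(b) Volume: 367,000 g ÷ 1.07 g/mL = 343,000 mL.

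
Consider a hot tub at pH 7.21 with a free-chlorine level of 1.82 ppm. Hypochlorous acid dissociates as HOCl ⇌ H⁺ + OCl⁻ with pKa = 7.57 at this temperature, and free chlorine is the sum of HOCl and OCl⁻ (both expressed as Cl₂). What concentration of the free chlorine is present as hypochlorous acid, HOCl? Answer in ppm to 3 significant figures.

1.27 ppm

[OCl⁻]/[HOCl] = 10^(pH − pKa) = 10^(7.21 − 7.57) = 10^-0.36 = 0.4365.
Fraction as HOCl = 1 / (1 + 0.4365) = 0.6961.
HOCl = 0.6961 × 1.82 ppm = 1.267 ppm.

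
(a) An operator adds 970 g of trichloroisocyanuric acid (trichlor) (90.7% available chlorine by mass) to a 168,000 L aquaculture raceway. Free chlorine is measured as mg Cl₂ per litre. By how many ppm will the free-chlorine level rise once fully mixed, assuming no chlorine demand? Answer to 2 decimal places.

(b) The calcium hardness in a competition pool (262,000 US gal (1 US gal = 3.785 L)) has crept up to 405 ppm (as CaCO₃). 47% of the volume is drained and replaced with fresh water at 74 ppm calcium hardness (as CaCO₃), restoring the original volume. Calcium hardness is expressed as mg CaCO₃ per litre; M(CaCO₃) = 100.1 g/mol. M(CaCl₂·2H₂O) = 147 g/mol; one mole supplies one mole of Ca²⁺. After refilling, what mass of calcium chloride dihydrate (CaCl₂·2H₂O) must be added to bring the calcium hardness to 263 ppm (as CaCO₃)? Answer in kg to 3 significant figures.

(a) Available chlorine delivered: 970 g × 0.907 = 879.8 g as Cl₂.
(a) Concentration rise: 879.8 g / 168,000 L = 5.237 mg/L = 5.24 ppm.

(b) Volume: 262,000 US gal × 3.785 L/gal = 991,670 L.
(b) After draining 47% and refilling: 405 × 0.53 + 74 × 0.47 = 249.43 ppm.
(b) Deficit to target: 263 − 249.43 = 13.57 mg/L.
(b) As CaCO₃: 13.57 mg/L × 991,670 L = 13,460 g; ÷ 100.1 = 134.4 mol Ca²⁺.
(b) Mass: 134.4 × 147 = 19,760 g.

(a) 5.24 ppm; (b) 19.8 kg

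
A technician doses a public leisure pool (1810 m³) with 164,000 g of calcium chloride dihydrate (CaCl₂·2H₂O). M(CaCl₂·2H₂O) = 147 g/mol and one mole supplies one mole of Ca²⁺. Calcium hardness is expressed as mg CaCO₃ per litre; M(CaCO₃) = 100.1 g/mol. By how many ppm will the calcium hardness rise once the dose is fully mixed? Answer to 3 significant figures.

61.7 ppm

Volume: 1810 m³ = 1,810,000 L.
Moles of Ca²⁺: 164,000 g ÷ 147 g/mol = 1116 mol.
As CaCO₃: 1116 mol × 100.1 g/mol = 111,700 g.
Rise: 111,700 g / 1,810,000 L × 1000 = 61.7 mg/L.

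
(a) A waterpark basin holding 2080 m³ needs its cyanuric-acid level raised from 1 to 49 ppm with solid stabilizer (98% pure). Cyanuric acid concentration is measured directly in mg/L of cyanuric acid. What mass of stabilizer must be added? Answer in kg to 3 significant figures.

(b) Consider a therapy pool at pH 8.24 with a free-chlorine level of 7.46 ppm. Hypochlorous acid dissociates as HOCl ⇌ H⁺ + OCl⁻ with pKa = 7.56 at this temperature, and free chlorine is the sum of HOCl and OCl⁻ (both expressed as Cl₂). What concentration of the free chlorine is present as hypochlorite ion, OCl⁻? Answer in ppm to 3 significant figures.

(a) Volume: 2080 m³ = 2,080,000 L.
(a) CYA to add: (49 − 1) = 48 mg/L × 2,080,000 L = 99,840 g cyanuric acid.
(a) At 98% purity: 99,840 / 0.98 = 101,900 g product.

(b) [OCl⁻]/[HOCl] = 10^(pH − pKa) = 10^(8.24 − 7.56) = 10^0.68 = 4.786.
(b) Fraction as HOCl = 1 / (1 + 4.786) = 0.1728.
(b) OCl⁻ = (1 − 0.1728) × 7.46 ppm = 6.171 ppm.

(a) 102 kg; (b) 6.17 ppm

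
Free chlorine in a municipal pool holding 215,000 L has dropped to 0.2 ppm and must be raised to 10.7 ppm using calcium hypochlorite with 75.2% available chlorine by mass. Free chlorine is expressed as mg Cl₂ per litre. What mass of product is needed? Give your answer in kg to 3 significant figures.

3.00 kg

Chlorine deficit: 10.7 − 0.2 = 10.5 ppm = 10.5 mg/L as Cl₂.
Cl₂ equivalent needed: 10.5 mg/L × 215,000 L = 2,258,000 mg = 2258 g.
Product at 75.2% available chlorine: 2258 / 0.752 = 3002 g.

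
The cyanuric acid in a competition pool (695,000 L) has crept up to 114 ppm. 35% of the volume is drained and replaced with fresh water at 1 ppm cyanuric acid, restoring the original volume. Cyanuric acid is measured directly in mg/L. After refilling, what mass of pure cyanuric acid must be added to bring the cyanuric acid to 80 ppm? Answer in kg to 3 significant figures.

3.86 kg

After draining 35% and refilling: 114 × 0.65 + 1 × 0.35 = 74.45 ppm.
Deficit to target: 80 − 74.45 = 5.55 mg/L.
Mass: 5.55 mg/L × 695,000 L = 3857 g cyanuric acid.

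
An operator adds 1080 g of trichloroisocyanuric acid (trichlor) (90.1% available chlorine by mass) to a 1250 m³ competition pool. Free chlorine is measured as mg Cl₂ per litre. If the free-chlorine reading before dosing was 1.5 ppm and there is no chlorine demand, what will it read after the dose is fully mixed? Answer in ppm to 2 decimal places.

2.28 ppm

Volume: 1250 m³ = 1,250,000 L.
Available chlorine delivered: 1080 g × 0.901 = 973.1 g as Cl₂.
Concentration rise: 973.1 g / 1,250,000 L = 0.7785 mg/L = 0.78 ppm.
Final FC: 1.5 + 0.78 = 2.28 ppm.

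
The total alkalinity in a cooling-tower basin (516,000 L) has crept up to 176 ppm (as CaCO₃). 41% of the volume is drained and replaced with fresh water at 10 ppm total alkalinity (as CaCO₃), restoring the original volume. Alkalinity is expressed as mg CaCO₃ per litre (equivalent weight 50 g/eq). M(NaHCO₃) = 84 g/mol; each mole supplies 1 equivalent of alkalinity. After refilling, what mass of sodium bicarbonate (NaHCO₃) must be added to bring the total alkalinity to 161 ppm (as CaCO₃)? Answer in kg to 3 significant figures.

46.0 kg

After draining 41% and refilling: 176 × 0.59 + 10 × 0.41 = 107.94 ppm.
Deficit to target: 161 − 107.94 = 53.06 mg/L.
As CaCO₃: 53.06 mg/L × 516,000 L = 27,380 g; ÷ 50 g/eq ÷ 1 = 547.6 mol NaHCO₃.
Mass: 547.6 × 84 = 46,000 g.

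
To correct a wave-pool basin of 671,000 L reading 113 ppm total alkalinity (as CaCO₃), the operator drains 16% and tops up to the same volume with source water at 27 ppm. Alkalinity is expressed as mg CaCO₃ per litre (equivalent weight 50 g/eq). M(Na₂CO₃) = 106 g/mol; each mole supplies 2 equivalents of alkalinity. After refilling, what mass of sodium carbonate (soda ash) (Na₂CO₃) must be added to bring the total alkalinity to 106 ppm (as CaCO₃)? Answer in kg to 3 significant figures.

After draining 16% and refilling: 113 × 0.84 + 27 × 0.16 = 99.24 ppm.
Deficit to target: 106 − 99.24 = 6.76 mg/L.
As CaCO₃: 6.76 mg/L × 671,000 L = 4536 g; ÷ 50 g/eq ÷ 2 = 45.36 mol Na₂CO₃.
Mass: 45.36 × 106 = 4808 g.

4.81 kg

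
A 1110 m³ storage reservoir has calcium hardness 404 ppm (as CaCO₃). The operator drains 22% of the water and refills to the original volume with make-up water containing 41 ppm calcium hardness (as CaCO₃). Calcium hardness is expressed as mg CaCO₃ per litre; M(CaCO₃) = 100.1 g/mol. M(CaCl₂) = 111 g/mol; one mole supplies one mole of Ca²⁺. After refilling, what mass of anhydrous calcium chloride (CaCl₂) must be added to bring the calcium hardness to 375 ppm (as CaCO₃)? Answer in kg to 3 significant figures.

62.6 kg

Volume: 1110 m³ = 1,110,000 L.
After draining 22% and refilling: 404 × 0.78 + 41 × 0.22 = 324.14 ppm.
Deficit to target: 375 − 324.14 = 50.86 mg/L.
As CaCO₃: 50.86 mg/L × 1,110,000 L = 56,450 g; ÷ 100.1 = 564 mol Ca²⁺.
Mass: 564 × 111 = 62,600 g.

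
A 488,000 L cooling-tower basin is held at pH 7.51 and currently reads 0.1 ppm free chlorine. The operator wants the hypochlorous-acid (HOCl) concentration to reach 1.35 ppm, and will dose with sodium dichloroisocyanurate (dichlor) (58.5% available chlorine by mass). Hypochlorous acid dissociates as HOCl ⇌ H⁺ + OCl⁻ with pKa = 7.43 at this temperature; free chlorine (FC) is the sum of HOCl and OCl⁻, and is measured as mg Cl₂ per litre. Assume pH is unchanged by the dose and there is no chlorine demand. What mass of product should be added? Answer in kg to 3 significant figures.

2.40 kg

[OCl⁻]/[HOCl] = 10^(pH − pKa) = 10^(7.51 − 7.43) = 1.202; fraction as HOCl = 1/(1 + 1.202) = 0.4541.
Free chlorine required for 1.35 ppm HOCl: 1.35 / 0.4541 = 2.973 ppm.
FC to add: 2.973 − 0.1 = 2.873 mg/L as Cl₂.
Cl₂ equivalent: 2.873 mg/L × 488,000 L = 1402 g.
Product at 58.5% available Cl: 1402 / 0.585 = 2397 g.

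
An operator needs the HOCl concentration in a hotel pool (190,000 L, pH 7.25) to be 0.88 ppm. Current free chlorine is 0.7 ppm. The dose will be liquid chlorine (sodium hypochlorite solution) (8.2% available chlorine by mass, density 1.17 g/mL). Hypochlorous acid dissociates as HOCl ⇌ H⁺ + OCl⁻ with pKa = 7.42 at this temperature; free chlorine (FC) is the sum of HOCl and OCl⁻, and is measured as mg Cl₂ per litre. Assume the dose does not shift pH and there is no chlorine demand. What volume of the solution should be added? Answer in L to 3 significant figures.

1.53 L

[OCl⁻]/[HOCl] = 10^(pH − pKa) = 10^(7.25 − 7.42) = 0.6761; fraction as HOCl = 1/(1 + 0.6761) = 0.5966.
Free chlorine required for 0.88 ppm HOCl: 0.88 / 0.5966 = 1.475 ppm.
FC to add: 1.475 − 0.7 = 0.775 mg/L as Cl₂.
Cl₂ equivalent: 0.775 mg/L × 190,000 L = 147.2 g.
Product at 8.2% available Cl: 147.2 / 0.082 = 1796 g.
Volume: 1796 g ÷ 1.17 g/mL = 1535 mL.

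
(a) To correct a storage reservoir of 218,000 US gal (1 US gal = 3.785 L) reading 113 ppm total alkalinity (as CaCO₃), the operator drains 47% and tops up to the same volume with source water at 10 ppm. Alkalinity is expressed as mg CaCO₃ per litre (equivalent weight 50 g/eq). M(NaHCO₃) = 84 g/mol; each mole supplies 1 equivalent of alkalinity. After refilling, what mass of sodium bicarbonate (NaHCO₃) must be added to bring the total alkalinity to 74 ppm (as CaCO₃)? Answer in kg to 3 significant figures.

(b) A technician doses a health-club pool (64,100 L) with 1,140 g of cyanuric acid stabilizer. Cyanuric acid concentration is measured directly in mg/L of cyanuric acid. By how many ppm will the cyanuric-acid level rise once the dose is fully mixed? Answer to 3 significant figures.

(a) Volume: 218,000 US gal × 3.785 L/gal = 825,130 L.
(a) After draining 47% and refilling: 113 × 0.53 + 10 × 0.47 = 64.59 ppm.
(a) Deficit to target: 74 − 64.59 = 9.41 mg/L.
(a) As CaCO₃: 9.41 mg/L × 825,130 L = 7764 g; ÷ 50 g/eq ÷ 1 = 155.3 mol NaHCO₃.
(a) Mass: 155.3 × 84 = 13,040 g.

(b) Rise: 1,140 g / 64,100 L × 1000 = 17.78 mg/L.

(a) 13.0 kg; (b) 17.8 ppm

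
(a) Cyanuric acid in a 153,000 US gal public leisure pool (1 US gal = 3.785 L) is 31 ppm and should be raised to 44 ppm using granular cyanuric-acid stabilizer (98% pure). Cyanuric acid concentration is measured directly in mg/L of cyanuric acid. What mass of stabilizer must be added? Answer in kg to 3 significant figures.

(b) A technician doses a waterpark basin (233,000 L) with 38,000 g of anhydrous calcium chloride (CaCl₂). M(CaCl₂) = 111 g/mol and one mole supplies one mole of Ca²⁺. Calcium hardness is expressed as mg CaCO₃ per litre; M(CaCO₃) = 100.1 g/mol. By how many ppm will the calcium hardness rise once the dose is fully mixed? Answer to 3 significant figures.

(a) 7.68 kg; (b) 147 ppm

(a) Volume: 153,000 US gal × 3.785 L/gal = 579,105 L.
(a) CYA to add: (44 − 31) = 13 mg/L × 579,105 L = 7528 g cyanuric acid.
(a) At 98% purity: 7528 / 0.98 = 7682 g product.

(b) Moles of Ca²⁺: 38,000 g ÷ 111 g/mol = 342.3 mol.
(b) As CaCO₃: 342.3 mol × 100.1 g/mol = 34,270 g.
(b) Rise: 34,270 g / 233,000 L × 1000 = 147.1 mg/L.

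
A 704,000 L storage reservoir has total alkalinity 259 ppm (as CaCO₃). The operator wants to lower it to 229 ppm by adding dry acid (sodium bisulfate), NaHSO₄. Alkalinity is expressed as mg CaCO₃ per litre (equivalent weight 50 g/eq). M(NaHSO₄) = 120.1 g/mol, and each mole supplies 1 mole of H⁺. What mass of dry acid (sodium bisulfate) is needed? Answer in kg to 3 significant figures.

50.7 kg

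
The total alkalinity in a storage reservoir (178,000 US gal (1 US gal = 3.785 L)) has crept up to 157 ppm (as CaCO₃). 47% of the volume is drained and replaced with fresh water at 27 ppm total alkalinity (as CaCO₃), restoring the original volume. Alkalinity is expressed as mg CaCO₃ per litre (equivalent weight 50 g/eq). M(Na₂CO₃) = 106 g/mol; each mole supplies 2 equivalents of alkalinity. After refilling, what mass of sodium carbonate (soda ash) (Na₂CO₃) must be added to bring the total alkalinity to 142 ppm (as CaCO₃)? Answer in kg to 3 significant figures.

32.9 kg

Volume: 178,000 US gal × 3.785 L/gal = 673,730 L.
After draining 47% and refilling: 157 × 0.53 + 27 × 0.47 = 95.9 ppm.
Deficit to target: 142 − 95.9 = 46.1 mg/L.
As CaCO₃: 46.1 mg/L × 673,730 L = 31,060 g; ÷ 50 g/eq ÷ 2 = 310.6 mol Na₂CO₃.
Mass: 310.6 × 106 = 32,920 g.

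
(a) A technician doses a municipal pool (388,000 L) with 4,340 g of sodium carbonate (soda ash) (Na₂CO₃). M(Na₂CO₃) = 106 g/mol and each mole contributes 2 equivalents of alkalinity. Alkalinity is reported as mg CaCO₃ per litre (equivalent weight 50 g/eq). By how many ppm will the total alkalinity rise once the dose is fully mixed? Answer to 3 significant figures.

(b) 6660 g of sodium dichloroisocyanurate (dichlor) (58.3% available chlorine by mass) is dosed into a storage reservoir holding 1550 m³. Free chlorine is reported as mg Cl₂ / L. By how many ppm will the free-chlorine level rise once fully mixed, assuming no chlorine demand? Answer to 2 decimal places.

(a) 10.6 ppm; (b) 2.51 ppm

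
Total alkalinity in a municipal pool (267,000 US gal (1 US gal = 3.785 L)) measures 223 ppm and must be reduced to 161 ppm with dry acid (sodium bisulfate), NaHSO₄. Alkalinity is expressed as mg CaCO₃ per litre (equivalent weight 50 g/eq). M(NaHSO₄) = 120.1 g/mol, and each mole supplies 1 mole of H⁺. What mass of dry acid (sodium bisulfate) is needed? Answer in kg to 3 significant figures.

151 kg

Volume: 267,000 US gal × 3.785 L/gal = 1,010,595 L.
Alkalinity to neutralize: (223 − 161) = 62 mg/L as CaCO₃ × 1,010,595 L = 62,660 g as CaCO₃.
Equivalents of H⁺ required: 62,660 ÷ 50 g/eq = 1253 eq = 1253 mol NaHSO₄.
Mass of NaHSO₄: 1253 × 120.1 = 150,500 g.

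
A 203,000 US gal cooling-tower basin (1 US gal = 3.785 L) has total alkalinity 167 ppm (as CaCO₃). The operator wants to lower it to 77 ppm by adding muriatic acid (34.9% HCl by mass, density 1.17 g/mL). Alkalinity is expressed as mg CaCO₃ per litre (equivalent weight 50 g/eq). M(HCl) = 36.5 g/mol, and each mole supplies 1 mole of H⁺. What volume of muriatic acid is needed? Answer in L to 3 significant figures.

Volume: 203,000 US gal × 3.785 L/gal = 768,355 L.
Alkalinity to neutralize: (167 − 77) = 90 mg/L as CaCO₃ × 768,355 L = 69,150 g as CaCO₃.
Equivalents of H⁺ required: 69,150 ÷ 50 g/eq = 1383 eq = 1383 mol HCl.
Mass of HCl: 1383 × 36.5 = 50,480 g.
Mass of 34.9% solution: 50,480 / 0.349 = 144,600 g.
Volume: 144,600 g ÷ 1.17 g/mL = 123,600 mL.

124 L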